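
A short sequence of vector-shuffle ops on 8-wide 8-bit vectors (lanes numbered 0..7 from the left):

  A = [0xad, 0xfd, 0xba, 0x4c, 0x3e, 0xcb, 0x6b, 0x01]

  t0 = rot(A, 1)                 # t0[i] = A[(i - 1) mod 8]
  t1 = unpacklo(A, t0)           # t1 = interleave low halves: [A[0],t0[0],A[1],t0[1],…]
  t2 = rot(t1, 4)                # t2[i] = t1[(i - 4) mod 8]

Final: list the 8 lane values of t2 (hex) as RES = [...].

RES = [0xba, 0xfd, 0x4c, 0xba, 0xad, 0x01, 0xfd, 0xad]

t0 = [0x01, 0xad, 0xfd, 0xba, 0x4c, 0x3e, 0xcb, 0x6b]
t1 = [0xad, 0x01, 0xfd, 0xad, 0xba, 0xfd, 0x4c, 0xba]
t2 = [0xba, 0xfd, 0x4c, 0xba, 0xad, 0x01, 0xfd, 0xad]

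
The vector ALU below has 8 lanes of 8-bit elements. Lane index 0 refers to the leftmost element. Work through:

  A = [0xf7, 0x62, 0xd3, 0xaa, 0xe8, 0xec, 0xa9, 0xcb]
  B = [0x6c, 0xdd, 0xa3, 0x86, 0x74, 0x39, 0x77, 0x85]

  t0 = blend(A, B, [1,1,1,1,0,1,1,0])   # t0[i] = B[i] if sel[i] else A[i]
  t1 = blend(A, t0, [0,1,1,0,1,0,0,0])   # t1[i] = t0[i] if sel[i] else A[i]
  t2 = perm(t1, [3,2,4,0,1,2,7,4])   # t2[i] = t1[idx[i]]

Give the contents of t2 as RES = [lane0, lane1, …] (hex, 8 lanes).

RES = [ 0xaa  0xa3  0xe8  0xf7  0xdd  0xa3  0xcb  0xe8 ]

t0 = [0x6c, 0xdd, 0xa3, 0x86, 0xe8, 0x39, 0x77, 0xcb]
t1 = [0xf7, 0xdd, 0xa3, 0xaa, 0xe8, 0xec, 0xa9, 0xcb]
t2 = [0xaa, 0xa3, 0xe8, 0xf7, 0xdd, 0xa3, 0xcb, 0xe8]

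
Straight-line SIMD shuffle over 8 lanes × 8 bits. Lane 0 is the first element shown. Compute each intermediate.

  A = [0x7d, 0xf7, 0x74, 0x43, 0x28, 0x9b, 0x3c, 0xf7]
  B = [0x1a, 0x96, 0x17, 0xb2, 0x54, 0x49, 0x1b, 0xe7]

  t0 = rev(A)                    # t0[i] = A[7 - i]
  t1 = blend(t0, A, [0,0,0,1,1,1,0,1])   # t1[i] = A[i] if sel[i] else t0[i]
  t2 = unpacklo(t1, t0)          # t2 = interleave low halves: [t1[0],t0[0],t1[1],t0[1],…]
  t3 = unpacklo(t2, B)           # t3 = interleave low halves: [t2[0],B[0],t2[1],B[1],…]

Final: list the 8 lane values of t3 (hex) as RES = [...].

RES = [ 0xf7  0x1a  0xf7  0x96  0x3c  0x17  0x3c  0xb2 ]

  t0: f7 3c 9b 28 43 74 f7 7d
  t1: f7 3c 9b 43 28 9b f7 f7
  t2: f7 f7 3c 3c 9b 9b 43 28
  t3: f7 1a f7 96 3c 17 3c b2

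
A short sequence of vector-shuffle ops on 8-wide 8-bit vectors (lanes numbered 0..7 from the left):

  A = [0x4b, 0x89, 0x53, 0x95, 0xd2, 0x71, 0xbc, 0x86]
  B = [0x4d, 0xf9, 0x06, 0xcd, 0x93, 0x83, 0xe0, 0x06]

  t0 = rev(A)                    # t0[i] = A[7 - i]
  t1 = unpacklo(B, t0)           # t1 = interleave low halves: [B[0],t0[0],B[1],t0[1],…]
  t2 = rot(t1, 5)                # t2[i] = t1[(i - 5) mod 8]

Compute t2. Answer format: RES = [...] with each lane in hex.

RES = [ 0xbc  0x06  0x71  0xcd  0xd2  0x4d  0x86  0xf9 ]

→ t0 |86|bc|71|d2|95|53|89|4b|
→ t1 |4d|86|f9|bc|06|71|cd|d2|
→ t2 |bc|06|71|cd|d2|4d|86|f9|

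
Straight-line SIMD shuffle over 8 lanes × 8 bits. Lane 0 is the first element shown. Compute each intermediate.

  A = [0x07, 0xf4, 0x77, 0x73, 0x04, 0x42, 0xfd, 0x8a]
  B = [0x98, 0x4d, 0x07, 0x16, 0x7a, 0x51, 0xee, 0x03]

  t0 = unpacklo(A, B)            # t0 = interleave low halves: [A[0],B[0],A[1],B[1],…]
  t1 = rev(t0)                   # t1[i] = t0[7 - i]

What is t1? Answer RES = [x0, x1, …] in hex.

  t0: 07 98 f4 4d 77 07 73 16
  t1: 16 73 07 77 4d f4 98 07

RES = [0x16, 0x73, 0x07, 0x77, 0x4d, 0xf4, 0x98, 0x07]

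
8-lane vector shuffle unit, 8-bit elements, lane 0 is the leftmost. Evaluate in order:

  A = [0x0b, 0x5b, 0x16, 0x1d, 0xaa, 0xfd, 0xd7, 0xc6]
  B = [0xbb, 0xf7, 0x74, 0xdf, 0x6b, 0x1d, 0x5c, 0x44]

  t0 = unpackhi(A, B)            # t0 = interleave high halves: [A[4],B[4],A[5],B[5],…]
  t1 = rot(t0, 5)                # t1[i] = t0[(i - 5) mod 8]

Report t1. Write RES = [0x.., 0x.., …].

RES = [ 0x1d  0xd7  0x5c  0xc6  0x44  0xaa  0x6b  0xfd ]

  t0: aa 6b fd 1d d7 5c c6 44
  t1: 1d d7 5c c6 44 aa 6b fd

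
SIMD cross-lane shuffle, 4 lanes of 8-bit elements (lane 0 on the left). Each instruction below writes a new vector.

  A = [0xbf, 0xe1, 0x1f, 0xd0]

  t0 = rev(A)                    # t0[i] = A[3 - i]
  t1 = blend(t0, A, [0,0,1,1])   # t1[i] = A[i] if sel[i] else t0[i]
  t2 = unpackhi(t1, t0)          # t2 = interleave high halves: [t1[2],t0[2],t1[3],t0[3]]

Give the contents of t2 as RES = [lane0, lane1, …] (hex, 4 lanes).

t0 = [0xd0, 0x1f, 0xe1, 0xbf]
t1 = [0xd0, 0x1f, 0x1f, 0xd0]
t2 = [0x1f, 0xe1, 0xd0, 0xbf]

RES = [0x1f, 0xe1, 0xd0, 0xbf]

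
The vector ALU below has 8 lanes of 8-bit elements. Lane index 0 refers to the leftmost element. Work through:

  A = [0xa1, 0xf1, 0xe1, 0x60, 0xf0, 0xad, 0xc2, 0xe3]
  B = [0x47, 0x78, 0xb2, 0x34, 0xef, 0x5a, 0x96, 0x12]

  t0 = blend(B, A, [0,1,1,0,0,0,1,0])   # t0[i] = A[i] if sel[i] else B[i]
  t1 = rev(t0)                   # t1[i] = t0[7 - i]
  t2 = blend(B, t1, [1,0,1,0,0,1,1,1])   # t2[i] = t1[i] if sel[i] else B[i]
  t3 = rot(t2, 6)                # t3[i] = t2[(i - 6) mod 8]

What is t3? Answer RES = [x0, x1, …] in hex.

RES = [0x5a, 0x34, 0xef, 0xe1, 0xf1, 0x47, 0x12, 0x78]

→ t0 |47|f1|e1|34|ef|5a|c2|12|
→ t1 |12|c2|5a|ef|34|e1|f1|47|
→ t2 |12|78|5a|34|ef|e1|f1|47|
→ t3 |5a|34|ef|e1|f1|47|12|78|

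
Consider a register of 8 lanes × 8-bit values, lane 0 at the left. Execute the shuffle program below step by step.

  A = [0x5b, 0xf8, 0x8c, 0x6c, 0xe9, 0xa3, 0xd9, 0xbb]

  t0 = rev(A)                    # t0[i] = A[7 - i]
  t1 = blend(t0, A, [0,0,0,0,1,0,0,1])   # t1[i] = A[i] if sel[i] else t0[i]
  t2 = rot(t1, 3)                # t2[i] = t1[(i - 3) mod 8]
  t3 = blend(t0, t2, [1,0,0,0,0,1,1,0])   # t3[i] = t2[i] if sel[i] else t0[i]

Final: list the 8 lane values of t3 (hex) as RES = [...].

RES = [ 0x8c  0xd9  0xa3  0xe9  0x6c  0xa3  0xe9  0x5b ]

t0 = [0xbb, 0xd9, 0xa3, 0xe9, 0x6c, 0x8c, 0xf8, 0x5b]
t1 = [0xbb, 0xd9, 0xa3, 0xe9, 0xe9, 0x8c, 0xf8, 0xbb]
t2 = [0x8c, 0xf8, 0xbb, 0xbb, 0xd9, 0xa3, 0xe9, 0xe9]
t3 = [0x8c, 0xd9, 0xa3, 0xe9, 0x6c, 0xa3, 0xe9, 0x5b]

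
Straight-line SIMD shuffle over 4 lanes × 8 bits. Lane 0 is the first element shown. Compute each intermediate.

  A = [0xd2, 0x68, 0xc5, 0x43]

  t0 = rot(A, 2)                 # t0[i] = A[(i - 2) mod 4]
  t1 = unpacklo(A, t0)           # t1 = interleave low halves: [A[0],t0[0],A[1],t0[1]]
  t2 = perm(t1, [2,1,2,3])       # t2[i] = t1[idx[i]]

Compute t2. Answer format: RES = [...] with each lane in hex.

t0 = [0xc5, 0x43, 0xd2, 0x68]
t1 = [0xd2, 0xc5, 0x68, 0x43]
t2 = [0x68, 0xc5, 0x68, 0x43]

RES = [0x68, 0xc5, 0x68, 0x43]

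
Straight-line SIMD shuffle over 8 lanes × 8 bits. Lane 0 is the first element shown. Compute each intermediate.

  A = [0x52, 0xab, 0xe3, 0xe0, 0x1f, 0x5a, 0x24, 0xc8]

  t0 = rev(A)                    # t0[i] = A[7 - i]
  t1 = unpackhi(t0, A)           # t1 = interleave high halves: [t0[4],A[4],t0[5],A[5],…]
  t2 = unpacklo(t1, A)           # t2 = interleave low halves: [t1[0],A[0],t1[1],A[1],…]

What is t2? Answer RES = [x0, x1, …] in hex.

→ t0 |c8|24|5a|1f|e0|e3|ab|52|
→ t1 |e0|1f|e3|5a|ab|24|52|c8|
→ t2 |e0|52|1f|ab|e3|e3|5a|e0|

RES = [0xe0, 0x52, 0x1f, 0xab, 0xe3, 0xe3, 0x5a, 0xe0]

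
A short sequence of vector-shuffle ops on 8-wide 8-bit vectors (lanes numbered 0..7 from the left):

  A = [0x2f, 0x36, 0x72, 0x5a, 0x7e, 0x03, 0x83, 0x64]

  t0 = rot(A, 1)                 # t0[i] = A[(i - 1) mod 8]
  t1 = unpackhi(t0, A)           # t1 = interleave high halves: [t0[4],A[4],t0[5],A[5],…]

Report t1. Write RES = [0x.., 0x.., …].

t0 = [0x64, 0x2f, 0x36, 0x72, 0x5a, 0x7e, 0x03, 0x83]
t1 = [0x5a, 0x7e, 0x7e, 0x03, 0x03, 0x83, 0x83, 0x64]

RES = [0x5a, 0x7e, 0x7e, 0x03, 0x03, 0x83, 0x83, 0x64]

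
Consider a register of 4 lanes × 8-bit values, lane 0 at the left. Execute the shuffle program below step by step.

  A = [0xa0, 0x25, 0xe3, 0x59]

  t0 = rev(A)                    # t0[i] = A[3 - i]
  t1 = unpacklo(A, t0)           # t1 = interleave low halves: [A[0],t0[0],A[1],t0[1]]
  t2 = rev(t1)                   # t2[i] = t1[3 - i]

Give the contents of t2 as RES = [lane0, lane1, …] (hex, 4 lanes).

  t0: 59 e3 25 a0
  t1: a0 59 25 e3
  t2: e3 25 59 a0

RES = [0xe3, 0x25, 0x59, 0xa0]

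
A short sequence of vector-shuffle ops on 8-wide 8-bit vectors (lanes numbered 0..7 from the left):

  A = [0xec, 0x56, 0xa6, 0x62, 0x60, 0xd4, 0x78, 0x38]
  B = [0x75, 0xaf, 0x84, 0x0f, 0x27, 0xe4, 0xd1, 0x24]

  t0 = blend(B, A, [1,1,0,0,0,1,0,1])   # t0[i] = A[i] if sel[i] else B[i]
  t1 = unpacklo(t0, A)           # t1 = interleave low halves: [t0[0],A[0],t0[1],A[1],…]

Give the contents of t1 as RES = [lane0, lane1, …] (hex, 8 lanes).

RES = [ 0xec  0xec  0x56  0x56  0x84  0xa6  0x0f  0x62 ]

t0 = [0xec, 0x56, 0x84, 0x0f, 0x27, 0xd4, 0xd1, 0x38]
t1 = [0xec, 0xec, 0x56, 0x56, 0x84, 0xa6, 0x0f, 0x62]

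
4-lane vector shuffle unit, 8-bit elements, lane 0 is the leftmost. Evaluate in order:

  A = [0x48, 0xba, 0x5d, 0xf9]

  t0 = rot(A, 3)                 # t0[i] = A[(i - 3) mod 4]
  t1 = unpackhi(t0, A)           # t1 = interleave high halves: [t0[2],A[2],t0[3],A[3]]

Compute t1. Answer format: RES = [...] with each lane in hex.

RES = [0xf9, 0x5d, 0x48, 0xf9]

→ t0 |ba|5d|f9|48|
→ t1 |f9|5d|48|f9|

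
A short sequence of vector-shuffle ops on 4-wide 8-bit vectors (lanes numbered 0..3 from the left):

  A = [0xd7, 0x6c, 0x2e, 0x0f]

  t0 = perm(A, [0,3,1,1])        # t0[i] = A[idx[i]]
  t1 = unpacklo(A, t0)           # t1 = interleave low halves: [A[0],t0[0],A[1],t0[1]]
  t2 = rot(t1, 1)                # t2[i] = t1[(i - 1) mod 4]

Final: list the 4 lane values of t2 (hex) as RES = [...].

t0 = [0xd7, 0x0f, 0x6c, 0x6c]
t1 = [0xd7, 0xd7, 0x6c, 0x0f]
t2 = [0x0f, 0xd7, 0xd7, 0x6c]

RES = [0x0f, 0xd7, 0xd7, 0x6c]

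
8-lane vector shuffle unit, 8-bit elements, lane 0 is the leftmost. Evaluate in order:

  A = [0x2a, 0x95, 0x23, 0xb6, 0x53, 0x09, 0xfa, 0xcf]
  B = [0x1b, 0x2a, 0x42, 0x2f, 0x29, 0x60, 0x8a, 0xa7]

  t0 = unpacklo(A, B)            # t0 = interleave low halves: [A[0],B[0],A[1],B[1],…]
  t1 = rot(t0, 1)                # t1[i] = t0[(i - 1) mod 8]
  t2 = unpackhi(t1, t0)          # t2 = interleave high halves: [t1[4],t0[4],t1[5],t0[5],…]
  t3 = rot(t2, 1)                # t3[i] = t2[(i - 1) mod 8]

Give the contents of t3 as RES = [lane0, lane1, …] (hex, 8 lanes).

RES = [ 0x2f  0x2a  0x23  0x23  0x42  0x42  0xb6  0xb6 ]

→ t0 |2a|1b|95|2a|23|42|b6|2f|
→ t1 |2f|2a|1b|95|2a|23|42|b6|
→ t2 |2a|23|23|42|42|b6|b6|2f|
→ t3 |2f|2a|23|23|42|42|b6|b6|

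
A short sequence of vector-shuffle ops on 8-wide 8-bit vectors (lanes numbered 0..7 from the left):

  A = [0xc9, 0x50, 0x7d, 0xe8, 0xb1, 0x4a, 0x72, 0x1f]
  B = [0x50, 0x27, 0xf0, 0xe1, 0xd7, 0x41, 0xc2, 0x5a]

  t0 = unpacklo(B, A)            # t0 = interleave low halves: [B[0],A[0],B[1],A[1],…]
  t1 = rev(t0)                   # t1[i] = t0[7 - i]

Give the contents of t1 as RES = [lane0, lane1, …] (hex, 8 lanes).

  t0: 50 c9 27 50 f0 7d e1 e8
  t1: e8 e1 7d f0 50 27 c9 50

RES = [0xe8, 0xe1, 0x7d, 0xf0, 0x50, 0x27, 0xc9, 0x50]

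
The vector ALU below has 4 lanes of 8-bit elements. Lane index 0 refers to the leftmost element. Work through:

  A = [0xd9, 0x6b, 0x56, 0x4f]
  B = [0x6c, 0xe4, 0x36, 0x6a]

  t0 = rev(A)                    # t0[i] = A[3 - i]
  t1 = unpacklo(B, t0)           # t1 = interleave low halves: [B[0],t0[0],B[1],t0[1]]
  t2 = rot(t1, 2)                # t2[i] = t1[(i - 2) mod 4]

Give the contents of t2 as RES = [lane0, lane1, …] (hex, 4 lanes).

RES = [0xe4, 0x56, 0x6c, 0x4f]

→ t0 |4f|56|6b|d9|
→ t1 |6c|4f|e4|56|
→ t2 |e4|56|6c|4f|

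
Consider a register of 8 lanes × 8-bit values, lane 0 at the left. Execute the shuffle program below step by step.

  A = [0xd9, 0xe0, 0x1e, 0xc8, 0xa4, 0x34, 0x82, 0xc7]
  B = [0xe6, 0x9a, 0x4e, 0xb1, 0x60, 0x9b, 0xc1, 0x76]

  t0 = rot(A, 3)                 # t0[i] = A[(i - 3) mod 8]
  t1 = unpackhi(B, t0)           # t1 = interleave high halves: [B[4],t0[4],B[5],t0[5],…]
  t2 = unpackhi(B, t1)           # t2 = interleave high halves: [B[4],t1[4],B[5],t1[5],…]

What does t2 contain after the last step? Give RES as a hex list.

RES = [0x60, 0xc1, 0x9b, 0xc8, 0xc1, 0x76, 0x76, 0xa4]

t0 = [0x34, 0x82, 0xc7, 0xd9, 0xe0, 0x1e, 0xc8, 0xa4]
t1 = [0x60, 0xe0, 0x9b, 0x1e, 0xc1, 0xc8, 0x76, 0xa4]
t2 = [0x60, 0xc1, 0x9b, 0xc8, 0xc1, 0x76, 0x76, 0xa4]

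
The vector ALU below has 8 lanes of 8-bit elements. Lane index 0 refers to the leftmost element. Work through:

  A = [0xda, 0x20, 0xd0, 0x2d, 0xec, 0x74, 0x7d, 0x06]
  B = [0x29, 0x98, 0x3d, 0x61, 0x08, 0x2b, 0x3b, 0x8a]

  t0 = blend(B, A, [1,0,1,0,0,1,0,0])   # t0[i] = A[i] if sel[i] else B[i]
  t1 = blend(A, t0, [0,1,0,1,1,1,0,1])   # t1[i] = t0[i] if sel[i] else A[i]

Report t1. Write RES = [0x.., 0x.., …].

RES = [0xda, 0x98, 0xd0, 0x61, 0x08, 0x74, 0x7d, 0x8a]

→ t0 |da|98|d0|61|08|74|3b|8a|
→ t1 |da|98|d0|61|08|74|7d|8a|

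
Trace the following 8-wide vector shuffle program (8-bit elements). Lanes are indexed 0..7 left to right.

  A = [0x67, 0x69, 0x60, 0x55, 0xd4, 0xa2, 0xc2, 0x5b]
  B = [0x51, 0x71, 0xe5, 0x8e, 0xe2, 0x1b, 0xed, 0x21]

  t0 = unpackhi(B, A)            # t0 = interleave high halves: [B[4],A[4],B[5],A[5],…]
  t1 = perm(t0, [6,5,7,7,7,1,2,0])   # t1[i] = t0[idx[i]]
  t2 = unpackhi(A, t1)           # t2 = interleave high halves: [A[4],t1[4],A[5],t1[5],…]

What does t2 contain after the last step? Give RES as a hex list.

t0 = [0xe2, 0xd4, 0x1b, 0xa2, 0xed, 0xc2, 0x21, 0x5b]
t1 = [0x21, 0xc2, 0x5b, 0x5b, 0x5b, 0xd4, 0x1b, 0xe2]
t2 = [0xd4, 0x5b, 0xa2, 0xd4, 0xc2, 0x1b, 0x5b, 0xe2]

RES = [ 0xd4  0x5b  0xa2  0xd4  0xc2  0x1b  0x5b  0xe2 ]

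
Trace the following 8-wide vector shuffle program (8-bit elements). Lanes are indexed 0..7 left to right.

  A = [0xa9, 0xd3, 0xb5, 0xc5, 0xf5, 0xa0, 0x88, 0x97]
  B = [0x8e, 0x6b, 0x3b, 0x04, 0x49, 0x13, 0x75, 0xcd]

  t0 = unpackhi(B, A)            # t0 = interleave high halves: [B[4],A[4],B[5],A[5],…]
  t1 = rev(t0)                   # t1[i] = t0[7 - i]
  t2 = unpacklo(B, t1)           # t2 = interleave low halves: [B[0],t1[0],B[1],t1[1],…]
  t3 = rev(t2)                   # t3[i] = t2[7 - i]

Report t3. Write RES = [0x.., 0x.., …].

RES = [ 0x75  0x04  0x88  0x3b  0xcd  0x6b  0x97  0x8e ]

  t0: 49 f5 13 a0 75 88 cd 97
  t1: 97 cd 88 75 a0 13 f5 49
  t2: 8e 97 6b cd 3b 88 04 75
  t3: 75 04 88 3b cd 6b 97 8e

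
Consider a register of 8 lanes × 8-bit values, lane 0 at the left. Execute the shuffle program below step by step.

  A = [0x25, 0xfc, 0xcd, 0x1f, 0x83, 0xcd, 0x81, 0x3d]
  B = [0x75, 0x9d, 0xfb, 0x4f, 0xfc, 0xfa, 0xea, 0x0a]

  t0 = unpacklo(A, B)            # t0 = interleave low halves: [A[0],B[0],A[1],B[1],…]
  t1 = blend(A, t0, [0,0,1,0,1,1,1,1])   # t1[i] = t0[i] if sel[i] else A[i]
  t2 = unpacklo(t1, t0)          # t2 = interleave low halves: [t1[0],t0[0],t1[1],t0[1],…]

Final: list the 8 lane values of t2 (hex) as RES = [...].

RES = [ 0x25  0x25  0xfc  0x75  0xfc  0xfc  0x1f  0x9d ]

→ t0 |25|75|fc|9d|cd|fb|1f|4f|
→ t1 |25|fc|fc|1f|cd|fb|1f|4f|
→ t2 |25|25|fc|75|fc|fc|1f|9d|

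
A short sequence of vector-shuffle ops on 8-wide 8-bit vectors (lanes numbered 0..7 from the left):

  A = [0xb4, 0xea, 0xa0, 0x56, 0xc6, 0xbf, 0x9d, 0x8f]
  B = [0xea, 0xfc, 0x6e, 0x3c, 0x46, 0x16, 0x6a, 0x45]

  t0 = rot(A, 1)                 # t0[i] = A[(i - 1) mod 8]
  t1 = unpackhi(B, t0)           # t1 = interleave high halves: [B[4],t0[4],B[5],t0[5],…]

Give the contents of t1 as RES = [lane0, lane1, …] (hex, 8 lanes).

  t0: 8f b4 ea a0 56 c6 bf 9d
  t1: 46 56 16 c6 6a bf 45 9d

RES = [0x46, 0x56, 0x16, 0xc6, 0x6a, 0xbf, 0x45, 0x9d]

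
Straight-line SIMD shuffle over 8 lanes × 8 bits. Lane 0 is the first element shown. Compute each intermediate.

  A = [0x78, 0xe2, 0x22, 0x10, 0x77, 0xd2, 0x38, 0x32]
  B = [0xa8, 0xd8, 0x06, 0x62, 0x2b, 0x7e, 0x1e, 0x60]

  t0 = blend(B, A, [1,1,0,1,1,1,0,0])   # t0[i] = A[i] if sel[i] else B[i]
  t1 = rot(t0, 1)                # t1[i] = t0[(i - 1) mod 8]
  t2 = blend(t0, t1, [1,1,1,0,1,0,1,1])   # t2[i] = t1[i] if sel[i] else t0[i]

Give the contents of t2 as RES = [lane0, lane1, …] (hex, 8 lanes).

t0 = [0x78, 0xe2, 0x06, 0x10, 0x77, 0xd2, 0x1e, 0x60]
t1 = [0x60, 0x78, 0xe2, 0x06, 0x10, 0x77, 0xd2, 0x1e]
t2 = [0x60, 0x78, 0xe2, 0x10, 0x10, 0xd2, 0xd2, 0x1e]

RES = [ 0x60  0x78  0xe2  0x10  0x10  0xd2  0xd2  0x1e ]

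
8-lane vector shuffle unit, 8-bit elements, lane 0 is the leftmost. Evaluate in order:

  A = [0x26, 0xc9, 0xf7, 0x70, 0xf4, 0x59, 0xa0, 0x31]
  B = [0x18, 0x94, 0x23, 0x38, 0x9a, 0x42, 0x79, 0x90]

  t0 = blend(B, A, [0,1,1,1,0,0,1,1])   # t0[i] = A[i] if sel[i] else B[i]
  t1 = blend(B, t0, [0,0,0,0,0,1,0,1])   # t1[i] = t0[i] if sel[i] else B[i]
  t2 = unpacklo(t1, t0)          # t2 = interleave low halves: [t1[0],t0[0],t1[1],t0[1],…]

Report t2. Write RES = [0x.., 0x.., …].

→ t0 |18|c9|f7|70|9a|42|a0|31|
→ t1 |18|94|23|38|9a|42|79|31|
→ t2 |18|18|94|c9|23|f7|38|70|

RES = [0x18, 0x18, 0x94, 0xc9, 0x23, 0xf7, 0x38, 0x70]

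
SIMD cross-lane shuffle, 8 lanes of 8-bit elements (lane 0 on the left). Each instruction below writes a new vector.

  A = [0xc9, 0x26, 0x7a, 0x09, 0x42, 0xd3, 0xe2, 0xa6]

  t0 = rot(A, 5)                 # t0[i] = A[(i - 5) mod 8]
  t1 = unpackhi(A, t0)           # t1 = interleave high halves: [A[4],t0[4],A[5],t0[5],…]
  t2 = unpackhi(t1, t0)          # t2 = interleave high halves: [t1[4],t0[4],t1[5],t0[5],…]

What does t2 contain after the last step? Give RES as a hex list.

→ t0 |09|42|d3|e2|a6|c9|26|7a|
→ t1 |42|a6|d3|c9|e2|26|a6|7a|
→ t2 |e2|a6|26|c9|a6|26|7a|7a|

RES = [0xe2, 0xa6, 0x26, 0xc9, 0xa6, 0x26, 0x7a, 0x7a]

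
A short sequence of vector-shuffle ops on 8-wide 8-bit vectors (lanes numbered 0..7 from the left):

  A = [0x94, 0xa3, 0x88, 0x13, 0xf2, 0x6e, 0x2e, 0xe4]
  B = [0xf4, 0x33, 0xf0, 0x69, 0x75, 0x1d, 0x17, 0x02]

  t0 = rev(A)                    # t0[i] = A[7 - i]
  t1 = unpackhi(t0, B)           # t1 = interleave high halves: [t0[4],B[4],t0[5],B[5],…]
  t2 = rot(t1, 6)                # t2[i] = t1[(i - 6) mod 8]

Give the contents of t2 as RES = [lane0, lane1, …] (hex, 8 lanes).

→ t0 |e4|2e|6e|f2|13|88|a3|94|
→ t1 |13|75|88|1d|a3|17|94|02|
→ t2 |88|1d|a3|17|94|02|13|75|

RES = [ 0x88  0x1d  0xa3  0x17  0x94  0x02  0x13  0x75 ]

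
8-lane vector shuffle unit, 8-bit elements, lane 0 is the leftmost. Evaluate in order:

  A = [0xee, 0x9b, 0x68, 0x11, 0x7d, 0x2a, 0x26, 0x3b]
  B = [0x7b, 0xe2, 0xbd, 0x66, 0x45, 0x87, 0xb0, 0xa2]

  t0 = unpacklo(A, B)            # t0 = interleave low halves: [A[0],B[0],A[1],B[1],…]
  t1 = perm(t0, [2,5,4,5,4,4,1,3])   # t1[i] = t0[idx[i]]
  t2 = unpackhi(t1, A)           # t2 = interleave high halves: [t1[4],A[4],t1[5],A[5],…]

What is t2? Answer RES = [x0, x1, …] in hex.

RES = [0x68, 0x7d, 0x68, 0x2a, 0x7b, 0x26, 0xe2, 0x3b]

t0 = [0xee, 0x7b, 0x9b, 0xe2, 0x68, 0xbd, 0x11, 0x66]
t1 = [0x9b, 0xbd, 0x68, 0xbd, 0x68, 0x68, 0x7b, 0xe2]
t2 = [0x68, 0x7d, 0x68, 0x2a, 0x7b, 0x26, 0xe2, 0x3b]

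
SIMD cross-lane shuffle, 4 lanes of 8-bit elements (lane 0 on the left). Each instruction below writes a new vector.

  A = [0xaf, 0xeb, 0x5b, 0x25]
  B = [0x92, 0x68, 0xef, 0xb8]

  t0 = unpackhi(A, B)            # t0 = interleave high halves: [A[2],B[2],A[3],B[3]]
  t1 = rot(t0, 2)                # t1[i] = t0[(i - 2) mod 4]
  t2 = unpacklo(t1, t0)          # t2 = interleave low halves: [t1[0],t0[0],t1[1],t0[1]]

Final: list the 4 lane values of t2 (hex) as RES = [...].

t0 = [0x5b, 0xef, 0x25, 0xb8]
t1 = [0x25, 0xb8, 0x5b, 0xef]
t2 = [0x25, 0x5b, 0xb8, 0xef]

RES = [0x25, 0x5b, 0xb8, 0xef]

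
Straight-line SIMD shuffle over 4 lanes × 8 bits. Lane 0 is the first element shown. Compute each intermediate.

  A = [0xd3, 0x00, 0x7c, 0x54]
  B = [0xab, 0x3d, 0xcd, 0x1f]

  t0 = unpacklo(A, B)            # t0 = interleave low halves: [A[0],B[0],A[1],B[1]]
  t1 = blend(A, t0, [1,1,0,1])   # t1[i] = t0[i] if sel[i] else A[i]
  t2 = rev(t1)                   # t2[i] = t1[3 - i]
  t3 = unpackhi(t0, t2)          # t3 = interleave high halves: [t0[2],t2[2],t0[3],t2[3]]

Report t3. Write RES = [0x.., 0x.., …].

RES = [ 0x00  0xab  0x3d  0xd3 ]

  t0: d3 ab 00 3d
  t1: d3 ab 7c 3d
  t2: 3d 7c ab d3
  t3: 00 ab 3d d3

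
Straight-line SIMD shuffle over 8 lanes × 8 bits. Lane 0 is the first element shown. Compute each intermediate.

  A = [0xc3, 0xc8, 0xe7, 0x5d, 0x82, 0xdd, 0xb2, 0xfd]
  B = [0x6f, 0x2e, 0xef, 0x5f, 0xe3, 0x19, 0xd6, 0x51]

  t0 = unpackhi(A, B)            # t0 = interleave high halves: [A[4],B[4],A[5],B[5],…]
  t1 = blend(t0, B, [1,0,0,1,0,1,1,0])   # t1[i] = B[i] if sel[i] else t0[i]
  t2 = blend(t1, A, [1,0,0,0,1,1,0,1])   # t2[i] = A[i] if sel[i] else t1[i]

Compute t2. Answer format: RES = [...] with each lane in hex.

  t0: 82 e3 dd 19 b2 d6 fd 51
  t1: 6f e3 dd 5f b2 19 d6 51
  t2: c3 e3 dd 5f 82 dd d6 fd

RES = [ 0xc3  0xe3  0xdd  0x5f  0x82  0xdd  0xd6  0xfd ]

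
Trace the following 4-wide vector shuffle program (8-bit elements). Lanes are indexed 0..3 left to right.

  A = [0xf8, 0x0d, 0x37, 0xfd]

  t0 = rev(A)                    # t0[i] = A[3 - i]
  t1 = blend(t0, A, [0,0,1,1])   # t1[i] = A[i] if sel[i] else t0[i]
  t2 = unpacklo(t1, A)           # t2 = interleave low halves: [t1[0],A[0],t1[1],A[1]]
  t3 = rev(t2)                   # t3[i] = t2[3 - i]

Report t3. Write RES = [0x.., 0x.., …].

  t0: fd 37 0d f8
  t1: fd 37 37 fd
  t2: fd f8 37 0d
  t3: 0d 37 f8 fd

RES = [ 0x0d  0x37  0xf8  0xfd ]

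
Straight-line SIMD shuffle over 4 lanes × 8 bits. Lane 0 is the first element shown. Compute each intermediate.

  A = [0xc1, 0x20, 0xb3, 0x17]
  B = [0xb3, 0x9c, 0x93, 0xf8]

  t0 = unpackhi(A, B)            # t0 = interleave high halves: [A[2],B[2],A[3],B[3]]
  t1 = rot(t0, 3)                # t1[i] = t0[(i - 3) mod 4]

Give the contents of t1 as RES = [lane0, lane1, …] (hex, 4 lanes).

t0 = [0xb3, 0x93, 0x17, 0xf8]
t1 = [0x93, 0x17, 0xf8, 0xb3]

RES = [ 0x93  0x17  0xf8  0xb3 ]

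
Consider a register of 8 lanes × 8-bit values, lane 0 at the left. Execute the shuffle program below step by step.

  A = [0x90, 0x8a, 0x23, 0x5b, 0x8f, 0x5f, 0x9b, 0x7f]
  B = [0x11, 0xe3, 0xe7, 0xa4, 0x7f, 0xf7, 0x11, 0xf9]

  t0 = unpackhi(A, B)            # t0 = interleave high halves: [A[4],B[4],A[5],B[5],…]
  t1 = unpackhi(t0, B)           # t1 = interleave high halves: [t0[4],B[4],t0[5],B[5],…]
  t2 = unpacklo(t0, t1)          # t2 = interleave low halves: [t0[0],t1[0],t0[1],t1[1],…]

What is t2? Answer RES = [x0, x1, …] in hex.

RES = [0x8f, 0x9b, 0x7f, 0x7f, 0x5f, 0x11, 0xf7, 0xf7]

t0 = [0x8f, 0x7f, 0x5f, 0xf7, 0x9b, 0x11, 0x7f, 0xf9]
t1 = [0x9b, 0x7f, 0x11, 0xf7, 0x7f, 0x11, 0xf9, 0xf9]
t2 = [0x8f, 0x9b, 0x7f, 0x7f, 0x5f, 0x11, 0xf7, 0xf7]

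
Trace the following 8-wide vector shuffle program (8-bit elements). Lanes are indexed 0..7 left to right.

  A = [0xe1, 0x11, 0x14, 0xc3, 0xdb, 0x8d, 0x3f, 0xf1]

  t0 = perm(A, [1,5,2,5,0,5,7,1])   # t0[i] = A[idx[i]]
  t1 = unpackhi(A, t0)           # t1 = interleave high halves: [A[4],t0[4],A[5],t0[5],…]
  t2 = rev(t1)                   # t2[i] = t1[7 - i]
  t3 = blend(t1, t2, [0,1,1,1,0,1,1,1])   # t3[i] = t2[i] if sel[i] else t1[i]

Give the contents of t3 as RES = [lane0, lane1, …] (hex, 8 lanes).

RES = [ 0xdb  0xf1  0xf1  0x3f  0x3f  0x8d  0xe1  0xdb ]

t0 = [0x11, 0x8d, 0x14, 0x8d, 0xe1, 0x8d, 0xf1, 0x11]
t1 = [0xdb, 0xe1, 0x8d, 0x8d, 0x3f, 0xf1, 0xf1, 0x11]
t2 = [0x11, 0xf1, 0xf1, 0x3f, 0x8d, 0x8d, 0xe1, 0xdb]
t3 = [0xdb, 0xf1, 0xf1, 0x3f, 0x3f, 0x8d, 0xe1, 0xdb]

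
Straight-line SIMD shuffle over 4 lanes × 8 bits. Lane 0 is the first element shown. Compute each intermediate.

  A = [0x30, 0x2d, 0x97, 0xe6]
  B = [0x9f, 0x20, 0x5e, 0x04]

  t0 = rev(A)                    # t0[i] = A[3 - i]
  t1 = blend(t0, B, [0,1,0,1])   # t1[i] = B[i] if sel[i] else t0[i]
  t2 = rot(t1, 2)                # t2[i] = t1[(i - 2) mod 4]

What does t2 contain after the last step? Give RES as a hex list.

RES = [ 0x2d  0x04  0xe6  0x20 ]

t0 = [0xe6, 0x97, 0x2d, 0x30]
t1 = [0xe6, 0x20, 0x2d, 0x04]
t2 = [0x2d, 0x04, 0xe6, 0x20]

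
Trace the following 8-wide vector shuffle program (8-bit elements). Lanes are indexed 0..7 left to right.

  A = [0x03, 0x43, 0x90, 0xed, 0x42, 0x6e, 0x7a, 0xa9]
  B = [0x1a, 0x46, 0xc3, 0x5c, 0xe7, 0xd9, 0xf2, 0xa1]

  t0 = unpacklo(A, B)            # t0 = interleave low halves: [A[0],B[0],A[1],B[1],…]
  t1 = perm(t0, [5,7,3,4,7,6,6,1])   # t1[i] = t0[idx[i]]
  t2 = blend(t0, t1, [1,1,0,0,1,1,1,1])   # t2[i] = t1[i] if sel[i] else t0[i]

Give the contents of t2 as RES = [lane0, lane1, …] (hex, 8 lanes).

RES = [0xc3, 0x5c, 0x43, 0x46, 0x5c, 0xed, 0xed, 0x1a]

t0 = [0x03, 0x1a, 0x43, 0x46, 0x90, 0xc3, 0xed, 0x5c]
t1 = [0xc3, 0x5c, 0x46, 0x90, 0x5c, 0xed, 0xed, 0x1a]
t2 = [0xc3, 0x5c, 0x43, 0x46, 0x5c, 0xed, 0xed, 0x1a]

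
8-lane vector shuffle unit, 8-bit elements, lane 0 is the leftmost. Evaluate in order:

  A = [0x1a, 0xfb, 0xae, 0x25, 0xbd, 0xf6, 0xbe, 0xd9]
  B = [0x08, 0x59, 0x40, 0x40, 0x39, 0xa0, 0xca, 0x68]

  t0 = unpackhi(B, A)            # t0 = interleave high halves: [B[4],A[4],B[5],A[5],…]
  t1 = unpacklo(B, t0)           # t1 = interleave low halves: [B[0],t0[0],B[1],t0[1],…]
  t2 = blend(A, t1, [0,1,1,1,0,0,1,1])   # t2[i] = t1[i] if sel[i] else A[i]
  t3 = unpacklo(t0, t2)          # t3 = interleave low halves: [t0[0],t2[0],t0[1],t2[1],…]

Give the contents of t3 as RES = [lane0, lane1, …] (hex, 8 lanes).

  t0: 39 bd a0 f6 ca be 68 d9
  t1: 08 39 59 bd 40 a0 40 f6
  t2: 1a 39 59 bd bd f6 40 f6
  t3: 39 1a bd 39 a0 59 f6 bd

RES = [0x39, 0x1a, 0xbd, 0x39, 0xa0, 0x59, 0xf6, 0xbd]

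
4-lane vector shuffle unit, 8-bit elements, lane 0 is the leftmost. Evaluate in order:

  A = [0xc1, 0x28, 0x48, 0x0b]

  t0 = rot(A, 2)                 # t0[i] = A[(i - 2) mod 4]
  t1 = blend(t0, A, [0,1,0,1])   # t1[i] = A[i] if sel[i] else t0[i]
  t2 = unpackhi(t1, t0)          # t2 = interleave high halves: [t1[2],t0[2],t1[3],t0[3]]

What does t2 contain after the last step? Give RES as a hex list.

RES = [0xc1, 0xc1, 0x0b, 0x28]

→ t0 |48|0b|c1|28|
→ t1 |48|28|c1|0b|
→ t2 |c1|c1|0b|28|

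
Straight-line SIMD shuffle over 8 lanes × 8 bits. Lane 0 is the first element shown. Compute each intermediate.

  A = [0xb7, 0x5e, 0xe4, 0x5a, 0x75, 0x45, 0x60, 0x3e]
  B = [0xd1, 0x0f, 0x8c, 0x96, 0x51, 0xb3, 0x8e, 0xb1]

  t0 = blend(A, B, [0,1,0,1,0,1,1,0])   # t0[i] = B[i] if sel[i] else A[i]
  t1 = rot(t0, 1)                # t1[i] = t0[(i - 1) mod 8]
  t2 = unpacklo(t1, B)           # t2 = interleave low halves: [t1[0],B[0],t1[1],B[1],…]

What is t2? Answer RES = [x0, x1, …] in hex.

t0 = [0xb7, 0x0f, 0xe4, 0x96, 0x75, 0xb3, 0x8e, 0x3e]
t1 = [0x3e, 0xb7, 0x0f, 0xe4, 0x96, 0x75, 0xb3, 0x8e]
t2 = [0x3e, 0xd1, 0xb7, 0x0f, 0x0f, 0x8c, 0xe4, 0x96]

RES = [0x3e, 0xd1, 0xb7, 0x0f, 0x0f, 0x8c, 0xe4, 0x96]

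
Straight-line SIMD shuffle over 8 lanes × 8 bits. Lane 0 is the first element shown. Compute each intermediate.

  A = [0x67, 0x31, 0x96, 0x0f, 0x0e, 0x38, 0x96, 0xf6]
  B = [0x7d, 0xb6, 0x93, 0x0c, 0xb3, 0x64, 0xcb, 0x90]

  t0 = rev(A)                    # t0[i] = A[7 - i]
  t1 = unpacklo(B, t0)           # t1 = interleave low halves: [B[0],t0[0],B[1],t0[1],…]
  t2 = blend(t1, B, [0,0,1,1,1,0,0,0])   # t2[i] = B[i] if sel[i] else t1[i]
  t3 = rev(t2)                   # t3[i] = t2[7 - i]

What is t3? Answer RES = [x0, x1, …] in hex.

  t0: f6 96 38 0e 0f 96 31 67
  t1: 7d f6 b6 96 93 38 0c 0e
  t2: 7d f6 93 0c b3 38 0c 0e
  t3: 0e 0c 38 b3 0c 93 f6 7d

RES = [ 0x0e  0x0c  0x38  0xb3  0x0c  0x93  0xf6  0x7d ]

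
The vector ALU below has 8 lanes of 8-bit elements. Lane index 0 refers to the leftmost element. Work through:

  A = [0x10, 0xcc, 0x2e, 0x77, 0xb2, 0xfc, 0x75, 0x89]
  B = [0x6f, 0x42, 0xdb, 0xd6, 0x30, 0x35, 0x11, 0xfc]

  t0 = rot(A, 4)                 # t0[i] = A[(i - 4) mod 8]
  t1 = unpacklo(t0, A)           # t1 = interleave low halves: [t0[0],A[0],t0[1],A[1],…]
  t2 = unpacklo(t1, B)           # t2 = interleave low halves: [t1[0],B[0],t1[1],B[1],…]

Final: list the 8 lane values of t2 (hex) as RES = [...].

RES = [0xb2, 0x6f, 0x10, 0x42, 0xfc, 0xdb, 0xcc, 0xd6]

t0 = [0xb2, 0xfc, 0x75, 0x89, 0x10, 0xcc, 0x2e, 0x77]
t1 = [0xb2, 0x10, 0xfc, 0xcc, 0x75, 0x2e, 0x89, 0x77]
t2 = [0xb2, 0x6f, 0x10, 0x42, 0xfc, 0xdb, 0xcc, 0xd6]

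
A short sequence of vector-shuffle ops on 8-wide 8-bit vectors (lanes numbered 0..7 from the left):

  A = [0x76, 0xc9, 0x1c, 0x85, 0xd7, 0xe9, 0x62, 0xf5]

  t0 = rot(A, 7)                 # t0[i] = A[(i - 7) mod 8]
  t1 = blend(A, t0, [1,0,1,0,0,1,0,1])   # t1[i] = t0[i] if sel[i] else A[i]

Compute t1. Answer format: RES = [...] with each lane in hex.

RES = [0xc9, 0xc9, 0x85, 0x85, 0xd7, 0x62, 0x62, 0x76]

  t0: c9 1c 85 d7 e9 62 f5 76
  t1: c9 c9 85 85 d7 62 62 76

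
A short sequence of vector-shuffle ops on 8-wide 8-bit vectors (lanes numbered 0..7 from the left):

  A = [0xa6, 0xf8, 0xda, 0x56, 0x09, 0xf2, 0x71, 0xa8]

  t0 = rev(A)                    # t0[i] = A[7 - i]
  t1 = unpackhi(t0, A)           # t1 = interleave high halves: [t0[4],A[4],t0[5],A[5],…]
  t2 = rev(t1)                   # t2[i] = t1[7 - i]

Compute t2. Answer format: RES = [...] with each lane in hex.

RES = [0xa8, 0xa6, 0x71, 0xf8, 0xf2, 0xda, 0x09, 0x56]

  t0: a8 71 f2 09 56 da f8 a6
  t1: 56 09 da f2 f8 71 a6 a8
  t2: a8 a6 71 f8 f2 da 09 56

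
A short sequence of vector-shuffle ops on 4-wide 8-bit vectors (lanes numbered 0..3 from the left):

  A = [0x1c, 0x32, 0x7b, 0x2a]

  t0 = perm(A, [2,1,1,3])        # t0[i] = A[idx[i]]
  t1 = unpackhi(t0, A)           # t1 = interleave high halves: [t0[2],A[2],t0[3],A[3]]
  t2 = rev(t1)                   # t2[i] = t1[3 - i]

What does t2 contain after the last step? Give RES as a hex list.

→ t0 |7b|32|32|2a|
→ t1 |32|7b|2a|2a|
→ t2 |2a|2a|7b|32|

RES = [ 0x2a  0x2a  0x7b  0x32 ]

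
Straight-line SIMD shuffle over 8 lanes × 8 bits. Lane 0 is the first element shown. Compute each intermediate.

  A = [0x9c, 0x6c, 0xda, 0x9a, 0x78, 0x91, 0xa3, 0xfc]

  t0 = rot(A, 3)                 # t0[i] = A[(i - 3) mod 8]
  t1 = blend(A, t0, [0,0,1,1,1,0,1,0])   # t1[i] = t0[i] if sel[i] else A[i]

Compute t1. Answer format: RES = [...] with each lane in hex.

  t0: 91 a3 fc 9c 6c da 9a 78
  t1: 9c 6c fc 9c 6c 91 9a fc

RES = [ 0x9c  0x6c  0xfc  0x9c  0x6c  0x91  0x9a  0xfc ]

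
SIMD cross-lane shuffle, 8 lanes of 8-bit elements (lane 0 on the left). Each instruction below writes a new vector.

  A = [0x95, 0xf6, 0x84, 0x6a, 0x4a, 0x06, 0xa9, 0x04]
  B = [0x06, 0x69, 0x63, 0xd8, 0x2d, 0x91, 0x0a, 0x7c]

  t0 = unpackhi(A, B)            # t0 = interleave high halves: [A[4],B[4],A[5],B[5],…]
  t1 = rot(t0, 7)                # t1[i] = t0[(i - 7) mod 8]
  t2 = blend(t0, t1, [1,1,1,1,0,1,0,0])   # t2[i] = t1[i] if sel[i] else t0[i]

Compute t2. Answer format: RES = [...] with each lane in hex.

RES = [0x2d, 0x06, 0x91, 0xa9, 0xa9, 0x04, 0x04, 0x7c]

  t0: 4a 2d 06 91 a9 0a 04 7c
  t1: 2d 06 91 a9 0a 04 7c 4a
  t2: 2d 06 91 a9 a9 04 04 7c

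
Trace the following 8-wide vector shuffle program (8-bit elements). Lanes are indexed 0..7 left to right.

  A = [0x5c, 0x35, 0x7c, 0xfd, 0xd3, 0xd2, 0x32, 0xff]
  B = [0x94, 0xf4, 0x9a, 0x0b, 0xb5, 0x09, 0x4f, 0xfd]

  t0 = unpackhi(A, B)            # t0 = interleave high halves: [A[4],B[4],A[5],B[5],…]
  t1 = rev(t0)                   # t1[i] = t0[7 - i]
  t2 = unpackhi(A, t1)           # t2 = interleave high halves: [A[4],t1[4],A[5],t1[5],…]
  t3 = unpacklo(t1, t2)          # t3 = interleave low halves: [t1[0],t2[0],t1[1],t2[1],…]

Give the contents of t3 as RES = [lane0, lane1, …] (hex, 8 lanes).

  t0: d3 b5 d2 09 32 4f ff fd
  t1: fd ff 4f 32 09 d2 b5 d3
  t2: d3 09 d2 d2 32 b5 ff d3
  t3: fd d3 ff 09 4f d2 32 d2

RES = [0xfd, 0xd3, 0xff, 0x09, 0x4f, 0xd2, 0x32, 0xd2]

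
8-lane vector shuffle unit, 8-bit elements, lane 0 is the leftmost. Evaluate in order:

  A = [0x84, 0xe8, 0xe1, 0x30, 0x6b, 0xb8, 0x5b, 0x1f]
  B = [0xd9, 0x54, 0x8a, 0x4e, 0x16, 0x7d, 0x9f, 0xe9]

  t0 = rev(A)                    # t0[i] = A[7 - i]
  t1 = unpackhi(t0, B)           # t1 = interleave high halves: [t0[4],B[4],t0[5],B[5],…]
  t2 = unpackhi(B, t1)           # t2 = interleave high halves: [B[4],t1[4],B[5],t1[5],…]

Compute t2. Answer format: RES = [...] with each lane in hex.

RES = [ 0x16  0xe8  0x7d  0x9f  0x9f  0x84  0xe9  0xe9 ]

→ t0 |1f|5b|b8|6b|30|e1|e8|84|
→ t1 |30|16|e1|7d|e8|9f|84|e9|
→ t2 |16|e8|7d|9f|9f|84|e9|e9|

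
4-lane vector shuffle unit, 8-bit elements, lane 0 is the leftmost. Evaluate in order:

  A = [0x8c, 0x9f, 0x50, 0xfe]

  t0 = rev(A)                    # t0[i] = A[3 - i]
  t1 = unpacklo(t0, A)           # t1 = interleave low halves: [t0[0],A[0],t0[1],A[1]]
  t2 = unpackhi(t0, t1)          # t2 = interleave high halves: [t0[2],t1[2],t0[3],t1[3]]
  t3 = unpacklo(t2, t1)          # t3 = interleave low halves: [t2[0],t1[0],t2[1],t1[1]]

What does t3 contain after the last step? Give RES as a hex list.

RES = [0x9f, 0xfe, 0x50, 0x8c]

  t0: fe 50 9f 8c
  t1: fe 8c 50 9f
  t2: 9f 50 8c 9f
  t3: 9f fe 50 8c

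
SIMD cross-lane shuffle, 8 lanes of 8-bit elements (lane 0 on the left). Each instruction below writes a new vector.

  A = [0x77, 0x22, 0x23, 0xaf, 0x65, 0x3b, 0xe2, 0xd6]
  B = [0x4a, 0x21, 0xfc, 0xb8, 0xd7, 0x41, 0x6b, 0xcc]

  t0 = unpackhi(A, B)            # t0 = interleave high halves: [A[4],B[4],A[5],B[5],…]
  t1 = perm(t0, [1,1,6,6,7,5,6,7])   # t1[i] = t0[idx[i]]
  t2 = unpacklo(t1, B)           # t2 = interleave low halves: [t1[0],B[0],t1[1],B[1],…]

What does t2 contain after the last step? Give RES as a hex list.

RES = [0xd7, 0x4a, 0xd7, 0x21, 0xd6, 0xfc, 0xd6, 0xb8]

→ t0 |65|d7|3b|41|e2|6b|d6|cc|
→ t1 |d7|d7|d6|d6|cc|6b|d6|cc|
→ t2 |d7|4a|d7|21|d6|fc|d6|b8|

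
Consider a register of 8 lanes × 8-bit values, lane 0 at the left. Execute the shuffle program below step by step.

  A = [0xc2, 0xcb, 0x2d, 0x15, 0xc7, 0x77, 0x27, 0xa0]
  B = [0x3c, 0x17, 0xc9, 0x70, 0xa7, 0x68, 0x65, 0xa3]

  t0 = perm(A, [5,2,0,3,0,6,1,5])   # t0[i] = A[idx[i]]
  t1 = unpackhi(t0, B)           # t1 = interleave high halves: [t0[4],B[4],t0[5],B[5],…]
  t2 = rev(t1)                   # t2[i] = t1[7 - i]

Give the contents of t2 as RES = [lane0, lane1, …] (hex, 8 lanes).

RES = [ 0xa3  0x77  0x65  0xcb  0x68  0x27  0xa7  0xc2 ]

t0 = [0x77, 0x2d, 0xc2, 0x15, 0xc2, 0x27, 0xcb, 0x77]
t1 = [0xc2, 0xa7, 0x27, 0x68, 0xcb, 0x65, 0x77, 0xa3]
t2 = [0xa3, 0x77, 0x65, 0xcb, 0x68, 0x27, 0xa7, 0xc2]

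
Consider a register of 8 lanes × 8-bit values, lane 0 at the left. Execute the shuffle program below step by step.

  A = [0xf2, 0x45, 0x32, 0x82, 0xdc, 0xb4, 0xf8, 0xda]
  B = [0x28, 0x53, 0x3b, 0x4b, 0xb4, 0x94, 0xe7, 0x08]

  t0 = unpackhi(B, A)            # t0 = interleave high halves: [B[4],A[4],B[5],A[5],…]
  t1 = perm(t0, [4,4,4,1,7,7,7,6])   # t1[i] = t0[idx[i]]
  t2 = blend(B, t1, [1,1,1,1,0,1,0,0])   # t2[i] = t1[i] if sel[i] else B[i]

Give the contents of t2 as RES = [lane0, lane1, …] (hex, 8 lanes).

→ t0 |b4|dc|94|b4|e7|f8|08|da|
→ t1 |e7|e7|e7|dc|da|da|da|08|
→ t2 |e7|e7|e7|dc|b4|da|e7|08|

RES = [ 0xe7  0xe7  0xe7  0xdc  0xb4  0xda  0xe7  0x08 ]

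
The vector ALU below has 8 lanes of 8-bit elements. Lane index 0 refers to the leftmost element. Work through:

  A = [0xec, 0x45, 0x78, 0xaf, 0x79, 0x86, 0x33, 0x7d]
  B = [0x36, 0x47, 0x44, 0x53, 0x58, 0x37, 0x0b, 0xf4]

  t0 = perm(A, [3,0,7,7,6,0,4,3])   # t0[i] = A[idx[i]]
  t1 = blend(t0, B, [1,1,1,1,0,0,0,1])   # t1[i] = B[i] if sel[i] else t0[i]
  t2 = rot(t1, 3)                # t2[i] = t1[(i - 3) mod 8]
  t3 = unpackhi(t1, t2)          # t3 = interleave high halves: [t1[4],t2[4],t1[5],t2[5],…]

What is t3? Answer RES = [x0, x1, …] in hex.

RES = [ 0x33  0x47  0xec  0x44  0x79  0x53  0xf4  0x33 ]

  t0: af ec 7d 7d 33 ec 79 af
  t1: 36 47 44 53 33 ec 79 f4
  t2: ec 79 f4 36 47 44 53 33
  t3: 33 47 ec 44 79 53 f4 33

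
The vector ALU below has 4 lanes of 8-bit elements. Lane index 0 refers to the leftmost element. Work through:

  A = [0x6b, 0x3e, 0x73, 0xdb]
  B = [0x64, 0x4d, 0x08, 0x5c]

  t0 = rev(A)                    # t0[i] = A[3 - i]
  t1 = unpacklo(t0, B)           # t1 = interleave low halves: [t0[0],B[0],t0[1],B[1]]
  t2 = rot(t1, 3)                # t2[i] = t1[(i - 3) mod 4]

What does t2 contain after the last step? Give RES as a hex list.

RES = [ 0x64  0x73  0x4d  0xdb ]

→ t0 |db|73|3e|6b|
→ t1 |db|64|73|4d|
→ t2 |64|73|4d|db|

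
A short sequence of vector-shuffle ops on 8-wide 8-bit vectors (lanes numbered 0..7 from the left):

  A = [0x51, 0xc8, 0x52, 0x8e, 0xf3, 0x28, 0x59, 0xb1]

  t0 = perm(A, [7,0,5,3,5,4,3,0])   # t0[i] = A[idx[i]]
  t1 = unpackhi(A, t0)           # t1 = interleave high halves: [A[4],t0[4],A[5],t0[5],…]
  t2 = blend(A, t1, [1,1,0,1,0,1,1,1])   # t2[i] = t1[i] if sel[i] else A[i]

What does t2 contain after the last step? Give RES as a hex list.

t0 = [0xb1, 0x51, 0x28, 0x8e, 0x28, 0xf3, 0x8e, 0x51]
t1 = [0xf3, 0x28, 0x28, 0xf3, 0x59, 0x8e, 0xb1, 0x51]
t2 = [0xf3, 0x28, 0x52, 0xf3, 0xf3, 0x8e, 0xb1, 0x51]

RES = [0xf3, 0x28, 0x52, 0xf3, 0xf3, 0x8e, 0xb1, 0x51]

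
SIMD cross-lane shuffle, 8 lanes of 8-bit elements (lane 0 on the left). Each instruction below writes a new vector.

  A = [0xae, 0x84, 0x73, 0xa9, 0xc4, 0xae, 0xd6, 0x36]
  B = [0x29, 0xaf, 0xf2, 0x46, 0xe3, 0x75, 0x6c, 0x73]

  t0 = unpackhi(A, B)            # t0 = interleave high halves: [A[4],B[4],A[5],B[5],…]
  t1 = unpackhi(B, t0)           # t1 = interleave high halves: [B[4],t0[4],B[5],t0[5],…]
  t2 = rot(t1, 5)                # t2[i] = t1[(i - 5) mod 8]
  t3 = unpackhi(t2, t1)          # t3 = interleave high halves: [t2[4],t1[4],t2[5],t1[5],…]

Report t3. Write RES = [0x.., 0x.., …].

RES = [0x73, 0x6c, 0xe3, 0x36, 0xd6, 0x73, 0x75, 0x73]

t0 = [0xc4, 0xe3, 0xae, 0x75, 0xd6, 0x6c, 0x36, 0x73]
t1 = [0xe3, 0xd6, 0x75, 0x6c, 0x6c, 0x36, 0x73, 0x73]
t2 = [0x6c, 0x6c, 0x36, 0x73, 0x73, 0xe3, 0xd6, 0x75]
t3 = [0x73, 0x6c, 0xe3, 0x36, 0xd6, 0x73, 0x75, 0x73]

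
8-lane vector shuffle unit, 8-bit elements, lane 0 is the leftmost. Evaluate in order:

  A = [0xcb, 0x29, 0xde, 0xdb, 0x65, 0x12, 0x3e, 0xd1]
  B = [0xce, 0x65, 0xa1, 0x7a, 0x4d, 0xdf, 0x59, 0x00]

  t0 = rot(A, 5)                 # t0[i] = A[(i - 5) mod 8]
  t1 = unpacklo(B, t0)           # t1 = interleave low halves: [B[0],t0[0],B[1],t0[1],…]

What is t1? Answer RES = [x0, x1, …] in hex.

t0 = [0xdb, 0x65, 0x12, 0x3e, 0xd1, 0xcb, 0x29, 0xde]
t1 = [0xce, 0xdb, 0x65, 0x65, 0xa1, 0x12, 0x7a, 0x3e]

RES = [ 0xce  0xdb  0x65  0x65  0xa1  0x12  0x7a  0x3e ]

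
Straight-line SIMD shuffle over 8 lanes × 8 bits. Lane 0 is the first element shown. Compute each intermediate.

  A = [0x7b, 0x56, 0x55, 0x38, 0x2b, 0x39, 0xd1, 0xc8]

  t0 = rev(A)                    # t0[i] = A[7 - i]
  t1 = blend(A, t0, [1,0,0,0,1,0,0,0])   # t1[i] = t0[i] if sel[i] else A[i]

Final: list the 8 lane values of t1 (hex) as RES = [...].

RES = [0xc8, 0x56, 0x55, 0x38, 0x38, 0x39, 0xd1, 0xc8]

  t0: c8 d1 39 2b 38 55 56 7b
  t1: c8 56 55 38 38 39 d1 c8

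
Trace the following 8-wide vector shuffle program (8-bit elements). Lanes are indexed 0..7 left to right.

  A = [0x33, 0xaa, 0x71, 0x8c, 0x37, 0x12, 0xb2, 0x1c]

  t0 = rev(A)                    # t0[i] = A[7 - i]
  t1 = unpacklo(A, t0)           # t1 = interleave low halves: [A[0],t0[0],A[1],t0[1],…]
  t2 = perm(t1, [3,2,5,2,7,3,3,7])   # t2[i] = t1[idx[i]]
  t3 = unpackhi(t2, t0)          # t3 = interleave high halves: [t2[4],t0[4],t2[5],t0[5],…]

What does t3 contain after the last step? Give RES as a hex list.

RES = [0x37, 0x8c, 0xb2, 0x71, 0xb2, 0xaa, 0x37, 0x33]

→ t0 |1c|b2|12|37|8c|71|aa|33|
→ t1 |33|1c|aa|b2|71|12|8c|37|
→ t2 |b2|aa|12|aa|37|b2|b2|37|
→ t3 |37|8c|b2|71|b2|aa|37|33|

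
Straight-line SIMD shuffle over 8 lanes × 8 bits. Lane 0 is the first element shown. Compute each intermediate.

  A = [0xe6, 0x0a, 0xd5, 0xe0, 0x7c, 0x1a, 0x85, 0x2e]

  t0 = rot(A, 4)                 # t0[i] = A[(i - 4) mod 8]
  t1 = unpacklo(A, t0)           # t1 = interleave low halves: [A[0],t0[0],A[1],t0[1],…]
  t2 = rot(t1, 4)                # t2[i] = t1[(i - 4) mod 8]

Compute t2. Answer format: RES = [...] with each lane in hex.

→ t0 |7c|1a|85|2e|e6|0a|d5|e0|
→ t1 |e6|7c|0a|1a|d5|85|e0|2e|
→ t2 |d5|85|e0|2e|e6|7c|0a|1a|

RES = [ 0xd5  0x85  0xe0  0x2e  0xe6  0x7c  0x0a  0x1a ]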